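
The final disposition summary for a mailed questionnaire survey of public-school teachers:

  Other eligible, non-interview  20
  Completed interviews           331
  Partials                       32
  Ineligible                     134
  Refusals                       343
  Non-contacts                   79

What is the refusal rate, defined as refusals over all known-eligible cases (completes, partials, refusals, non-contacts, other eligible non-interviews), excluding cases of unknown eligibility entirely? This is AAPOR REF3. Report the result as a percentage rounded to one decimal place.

42.6%

Numerator: 343
Base: 331 + 32 + 343 + 79 + 20 = 805
REF3 = 343 / 805 = 0.4261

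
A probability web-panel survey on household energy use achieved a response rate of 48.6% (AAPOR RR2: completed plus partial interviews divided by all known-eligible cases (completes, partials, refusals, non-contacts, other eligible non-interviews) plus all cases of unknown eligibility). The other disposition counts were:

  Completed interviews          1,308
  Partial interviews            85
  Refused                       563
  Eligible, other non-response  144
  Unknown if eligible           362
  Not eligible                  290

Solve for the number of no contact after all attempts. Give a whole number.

404

Top = 1308 + 85 = 1393
RR2 = 1393 / D = 0.486
D = 1393 / 0.486 = 2866.3
Rest of base = 2462
no contact after all attempts = 2866.3 − 2462 ≈ 404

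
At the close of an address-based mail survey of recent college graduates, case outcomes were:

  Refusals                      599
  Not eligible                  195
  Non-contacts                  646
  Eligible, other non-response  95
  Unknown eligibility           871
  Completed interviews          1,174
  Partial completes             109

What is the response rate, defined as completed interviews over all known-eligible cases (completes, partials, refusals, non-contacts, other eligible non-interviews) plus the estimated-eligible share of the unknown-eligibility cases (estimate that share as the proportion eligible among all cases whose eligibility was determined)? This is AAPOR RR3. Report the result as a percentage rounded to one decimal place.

Top = 1174
Known eligible = 1174 + 109 + 599 + 646 + 95 = 2623
e = 2623 / (2623 + 195) = 2623 / 2818 = 0.9308
Eligible share of unknowns = 0.9308 × 871 = 810.73
Base = 2623 + 810.73 = 3433.73
RR3 = 1174 / 3433.73 = 0.3419

34.2%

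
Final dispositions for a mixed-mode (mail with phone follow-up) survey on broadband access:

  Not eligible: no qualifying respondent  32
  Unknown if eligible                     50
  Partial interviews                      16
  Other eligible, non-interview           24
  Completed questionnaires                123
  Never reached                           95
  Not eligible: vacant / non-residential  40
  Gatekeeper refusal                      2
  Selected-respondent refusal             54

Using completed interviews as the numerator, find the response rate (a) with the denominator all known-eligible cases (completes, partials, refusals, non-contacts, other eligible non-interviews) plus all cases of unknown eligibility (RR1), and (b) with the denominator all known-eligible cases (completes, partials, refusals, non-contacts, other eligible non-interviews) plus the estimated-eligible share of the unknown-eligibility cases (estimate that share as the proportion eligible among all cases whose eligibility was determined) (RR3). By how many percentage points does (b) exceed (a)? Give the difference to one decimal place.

Refusal or break-off = 2 + 54 = 56
Out of scope = 32 + 40 = 72
Numerator = 123
Denominator = 123 + 16 + 56 + 95 + 24 + 50 = 364
RR1 = 123 / 364 = 0.3379
Known eligible = 123 + 16 + 56 + 95 + 24 = 314
e = 314 / (314 + 72) = 314 / 386 = 0.8135
e × U = 0.8135 × 50 = 40.67
Denominator = 314 + 40.67 = 354.67
RR3 = 123 / 354.67 = 0.3468
Difference = 34.68 − 33.79 = 0.89 percentage points

0.9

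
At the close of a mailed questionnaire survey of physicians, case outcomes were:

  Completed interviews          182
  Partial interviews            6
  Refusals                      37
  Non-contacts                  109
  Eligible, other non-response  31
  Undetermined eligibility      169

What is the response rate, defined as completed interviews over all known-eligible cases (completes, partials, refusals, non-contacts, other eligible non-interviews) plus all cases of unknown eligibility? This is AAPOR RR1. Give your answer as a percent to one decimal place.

Top = 182
Denominator = 182 + 6 + 37 + 109 + 31 + 169 = 534
RR1 = 182 / 534 = 0.3408

34.1%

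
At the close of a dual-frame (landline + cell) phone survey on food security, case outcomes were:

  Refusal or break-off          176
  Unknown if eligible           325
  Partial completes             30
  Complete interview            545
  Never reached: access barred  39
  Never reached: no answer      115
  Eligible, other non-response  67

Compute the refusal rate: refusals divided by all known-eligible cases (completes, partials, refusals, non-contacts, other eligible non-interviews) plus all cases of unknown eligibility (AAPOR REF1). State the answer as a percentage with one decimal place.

No contact after all attempts = 115 + 39 = 154
Numerator → 176
Base → 545 + 30 + 176 + 154 + 67 + 325 = 1297
REF1 = 176 / 1297 = 0.1357

13.6%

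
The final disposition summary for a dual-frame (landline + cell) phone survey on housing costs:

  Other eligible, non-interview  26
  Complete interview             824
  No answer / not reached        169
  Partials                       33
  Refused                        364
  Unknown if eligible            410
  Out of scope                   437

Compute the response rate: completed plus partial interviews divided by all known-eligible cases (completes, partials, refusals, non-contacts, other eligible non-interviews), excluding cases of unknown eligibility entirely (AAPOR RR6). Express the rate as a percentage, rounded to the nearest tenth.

60.5%

Numerator = 824 + 33 = 857
Denominator = 824 + 33 + 364 + 169 + 26 = 1416
RR6 = 857 / 1416 = 0.6052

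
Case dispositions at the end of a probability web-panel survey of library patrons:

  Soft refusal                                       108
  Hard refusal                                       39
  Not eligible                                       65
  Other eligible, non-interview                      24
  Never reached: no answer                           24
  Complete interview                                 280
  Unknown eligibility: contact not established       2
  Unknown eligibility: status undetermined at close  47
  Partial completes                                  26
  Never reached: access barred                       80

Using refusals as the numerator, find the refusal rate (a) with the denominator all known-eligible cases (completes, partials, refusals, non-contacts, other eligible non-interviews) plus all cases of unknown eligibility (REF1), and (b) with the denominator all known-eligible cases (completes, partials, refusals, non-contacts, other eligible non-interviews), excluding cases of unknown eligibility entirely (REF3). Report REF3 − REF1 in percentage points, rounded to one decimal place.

Refused = 39 + 108 = 147
No answer / not reached = 24 + 80 = 104
Unknown if eligible = 2 + 47 = 49
Num: 147
Base: 280 + 26 + 147 + 104 + 24 + 49 = 630
REF1 = 147 / 630 = 0.2333
Base: 280 + 26 + 147 + 104 + 24 = 581
REF3 = 147 / 581 = 0.2530
Difference = 25.30 − 23.33 = 1.97 percentage points

2.0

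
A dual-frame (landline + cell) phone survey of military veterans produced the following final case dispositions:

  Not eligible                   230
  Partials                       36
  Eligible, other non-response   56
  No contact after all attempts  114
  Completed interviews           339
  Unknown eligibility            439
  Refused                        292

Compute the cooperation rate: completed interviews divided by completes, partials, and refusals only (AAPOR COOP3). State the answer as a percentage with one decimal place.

Num = 339
Denom = 339 + 36 + 292 = 667
COOP3 = 339 / 667 = 0.5082

50.8%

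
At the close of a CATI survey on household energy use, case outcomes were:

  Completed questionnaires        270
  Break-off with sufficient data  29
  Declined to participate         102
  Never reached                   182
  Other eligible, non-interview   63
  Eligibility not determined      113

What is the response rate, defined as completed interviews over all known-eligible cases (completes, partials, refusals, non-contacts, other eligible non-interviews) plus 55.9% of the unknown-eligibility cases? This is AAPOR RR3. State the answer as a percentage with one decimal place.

Numerator = 270
Eligible (known) = 270 + 29 + 102 + 182 + 63 = 646
Eligible share of unknowns = 0.5590 × 113 = 63.17
Base = 646 + 63.17 = 709.17
RR3 = 270 / 709.17 = 0.3807

38.1%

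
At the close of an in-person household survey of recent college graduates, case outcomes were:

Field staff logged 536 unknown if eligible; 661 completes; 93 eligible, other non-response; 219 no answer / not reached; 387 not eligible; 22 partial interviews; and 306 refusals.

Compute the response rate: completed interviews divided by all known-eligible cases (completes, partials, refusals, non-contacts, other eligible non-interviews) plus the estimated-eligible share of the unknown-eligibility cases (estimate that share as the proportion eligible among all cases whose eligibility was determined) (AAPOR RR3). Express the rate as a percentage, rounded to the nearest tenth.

38.6%

Top = 661
Eligible (known) = 661 + 22 + 306 + 219 + 93 = 1301
e = 1301 / (1301 + 387) = 1301 / 1688 = 0.7707
Estimated eligible among unknowns = 0.7707 × 536 = 413.10
Denom = 1301 + 413.10 = 1714.10
RR3 = 661 / 1714.10 = 0.3856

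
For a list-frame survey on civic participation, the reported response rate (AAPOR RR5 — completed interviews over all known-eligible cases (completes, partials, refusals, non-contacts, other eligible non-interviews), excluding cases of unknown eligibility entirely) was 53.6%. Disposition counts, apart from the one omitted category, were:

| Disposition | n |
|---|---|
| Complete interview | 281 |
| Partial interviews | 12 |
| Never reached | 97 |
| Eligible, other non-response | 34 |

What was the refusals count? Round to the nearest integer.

RR5 = 281 / D = 0.536
D = 281 / 0.536 = 524.3
Other denominator terms total 424
refusals = 524.3 − 424 ≈ 100

100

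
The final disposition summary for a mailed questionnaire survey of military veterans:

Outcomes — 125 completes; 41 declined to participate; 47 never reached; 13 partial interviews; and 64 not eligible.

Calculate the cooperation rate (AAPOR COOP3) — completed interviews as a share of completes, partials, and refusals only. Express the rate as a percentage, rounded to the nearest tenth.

69.8%

Top → 125
Denominator → 125 + 13 + 41 = 179
COOP3 = 125 / 179 = 0.6983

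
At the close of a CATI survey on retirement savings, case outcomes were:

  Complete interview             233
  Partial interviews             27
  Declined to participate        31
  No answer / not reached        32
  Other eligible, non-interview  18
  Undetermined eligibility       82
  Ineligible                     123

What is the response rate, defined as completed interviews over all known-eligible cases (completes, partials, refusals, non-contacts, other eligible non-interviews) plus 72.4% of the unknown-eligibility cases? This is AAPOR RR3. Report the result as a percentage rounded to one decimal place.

Numerator = 233
Known eligible = 233 + 27 + 31 + 32 + 18 = 341
Eligible share of unknowns = 0.7240 × 82 = 59.37
Base = 341 + 59.37 = 400.37
RR3 = 233 / 400.37 = 0.5820

58.2%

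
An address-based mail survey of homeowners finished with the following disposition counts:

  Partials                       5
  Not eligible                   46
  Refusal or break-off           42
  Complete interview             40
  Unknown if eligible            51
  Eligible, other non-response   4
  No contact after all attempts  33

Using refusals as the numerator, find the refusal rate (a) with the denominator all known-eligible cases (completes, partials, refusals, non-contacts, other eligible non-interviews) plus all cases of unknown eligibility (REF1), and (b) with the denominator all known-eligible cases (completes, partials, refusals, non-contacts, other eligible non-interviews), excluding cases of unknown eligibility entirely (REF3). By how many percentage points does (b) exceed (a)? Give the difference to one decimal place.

Top: 42
Denom: 40 + 5 + 42 + 33 + 4 + 51 = 175
REF1 = 42 / 175 = 0.2400
Denom: 40 + 5 + 42 + 33 + 4 = 124
REF3 = 42 / 124 = 0.3387
Difference = 33.87 − 24.00 = 9.87 percentage points

9.9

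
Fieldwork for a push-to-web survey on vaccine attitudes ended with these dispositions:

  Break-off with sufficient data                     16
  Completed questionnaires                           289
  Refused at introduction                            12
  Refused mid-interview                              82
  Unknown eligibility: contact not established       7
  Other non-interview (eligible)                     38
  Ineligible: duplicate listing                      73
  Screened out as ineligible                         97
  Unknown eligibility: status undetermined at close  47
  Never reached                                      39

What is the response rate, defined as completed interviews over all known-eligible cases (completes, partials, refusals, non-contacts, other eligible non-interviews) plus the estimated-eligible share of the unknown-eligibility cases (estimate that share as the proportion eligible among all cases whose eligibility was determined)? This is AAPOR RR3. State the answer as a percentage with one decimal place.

Refusal or break-off = 12 + 82 = 94
Unknown if eligible = 7 + 47 = 54
Screened out, ineligible = 97 + 73 = 170
Num = 289
Known eligible = 289 + 16 + 94 + 39 + 38 = 476
e = 476 / (476 + 170) = 476 / 646 = 0.7368
Estimated eligible among unknowns = 0.7368 × 54 = 39.79
Denominator = 476 + 39.79 = 515.79
RR3 = 289 / 515.79 = 0.5603

56.0%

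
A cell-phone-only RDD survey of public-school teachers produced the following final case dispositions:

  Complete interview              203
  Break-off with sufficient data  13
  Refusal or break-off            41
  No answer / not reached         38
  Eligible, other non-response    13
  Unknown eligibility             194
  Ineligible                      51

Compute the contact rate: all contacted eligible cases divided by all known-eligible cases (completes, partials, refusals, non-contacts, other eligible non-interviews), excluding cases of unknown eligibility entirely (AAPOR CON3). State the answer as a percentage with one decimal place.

87.7%

Num: 203 + 13 + 41 + 13 = 270
Denominator: 203 + 13 + 41 + 38 + 13 = 308
CON3 = 270 / 308 = 0.8766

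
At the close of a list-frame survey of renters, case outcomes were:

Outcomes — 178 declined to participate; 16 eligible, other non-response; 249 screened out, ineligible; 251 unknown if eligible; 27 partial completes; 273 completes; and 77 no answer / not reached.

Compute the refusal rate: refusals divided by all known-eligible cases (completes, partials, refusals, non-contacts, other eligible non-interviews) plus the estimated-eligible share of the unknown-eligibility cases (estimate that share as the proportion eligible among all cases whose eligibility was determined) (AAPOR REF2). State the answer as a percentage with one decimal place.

23.9%

Top = 178
Determined eligible = 273 + 27 + 178 + 77 + 16 = 571
e = 571 / (571 + 249) = 571 / 820 = 0.6963
Eligible share of unknowns = 0.6963 × 251 = 174.77
Base = 571 + 174.77 = 745.77
REF2 = 178 / 745.77 = 0.2387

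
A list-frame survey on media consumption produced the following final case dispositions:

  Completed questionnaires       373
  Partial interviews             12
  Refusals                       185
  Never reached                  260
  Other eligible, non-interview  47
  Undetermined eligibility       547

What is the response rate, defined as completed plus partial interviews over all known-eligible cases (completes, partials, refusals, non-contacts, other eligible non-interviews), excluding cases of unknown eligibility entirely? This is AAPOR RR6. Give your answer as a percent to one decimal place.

43.9%

Num → 373 + 12 = 385
Denominator → 373 + 12 + 185 + 260 + 47 = 877
RR6 = 385 / 877 = 0.4390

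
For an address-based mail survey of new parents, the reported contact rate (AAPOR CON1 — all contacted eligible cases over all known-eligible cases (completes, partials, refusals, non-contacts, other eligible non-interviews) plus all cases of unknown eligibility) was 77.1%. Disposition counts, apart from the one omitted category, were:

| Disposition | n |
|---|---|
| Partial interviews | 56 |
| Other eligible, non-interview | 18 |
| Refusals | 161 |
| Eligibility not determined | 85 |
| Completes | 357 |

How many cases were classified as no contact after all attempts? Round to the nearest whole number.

91

Top: 357 + 56 + 161 + 18 = 592
CON1 = 592 / D = 0.771
D = 592 / 0.771 = 767.8
Remaining denominator categories sum to 677
no contact after all attempts = 767.8 − 677 ≈ 91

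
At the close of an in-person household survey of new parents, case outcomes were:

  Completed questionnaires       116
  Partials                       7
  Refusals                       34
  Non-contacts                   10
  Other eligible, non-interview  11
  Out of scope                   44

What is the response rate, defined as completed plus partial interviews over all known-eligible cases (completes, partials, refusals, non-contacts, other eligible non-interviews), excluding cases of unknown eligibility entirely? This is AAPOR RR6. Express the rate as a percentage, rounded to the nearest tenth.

69.1%

Num = 116 + 7 = 123
Base = 116 + 7 + 34 + 10 + 11 = 178
RR6 = 123 / 178 = 0.6910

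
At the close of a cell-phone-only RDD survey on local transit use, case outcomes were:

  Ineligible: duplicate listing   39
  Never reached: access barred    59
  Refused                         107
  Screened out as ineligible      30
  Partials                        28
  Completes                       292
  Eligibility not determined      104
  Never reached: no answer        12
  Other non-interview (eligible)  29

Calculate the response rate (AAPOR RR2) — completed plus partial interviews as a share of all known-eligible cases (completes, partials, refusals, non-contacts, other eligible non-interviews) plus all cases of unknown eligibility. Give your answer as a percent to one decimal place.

50.7%

Never reached = 12 + 59 = 71
Out of scope = 30 + 39 = 69
Num: 292 + 28 = 320
Denominator: 292 + 28 + 107 + 71 + 29 + 104 = 631
RR2 = 320 / 631 = 0.5071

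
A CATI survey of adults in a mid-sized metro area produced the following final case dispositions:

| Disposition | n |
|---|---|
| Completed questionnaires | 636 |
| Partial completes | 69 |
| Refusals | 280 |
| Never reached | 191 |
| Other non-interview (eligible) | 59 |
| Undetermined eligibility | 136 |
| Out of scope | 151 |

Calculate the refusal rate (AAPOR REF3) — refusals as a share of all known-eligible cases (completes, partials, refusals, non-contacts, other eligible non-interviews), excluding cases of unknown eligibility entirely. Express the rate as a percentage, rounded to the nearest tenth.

22.7%

Num → 280
Denominator → 636 + 69 + 280 + 191 + 59 = 1235
REF3 = 280 / 1235 = 0.2267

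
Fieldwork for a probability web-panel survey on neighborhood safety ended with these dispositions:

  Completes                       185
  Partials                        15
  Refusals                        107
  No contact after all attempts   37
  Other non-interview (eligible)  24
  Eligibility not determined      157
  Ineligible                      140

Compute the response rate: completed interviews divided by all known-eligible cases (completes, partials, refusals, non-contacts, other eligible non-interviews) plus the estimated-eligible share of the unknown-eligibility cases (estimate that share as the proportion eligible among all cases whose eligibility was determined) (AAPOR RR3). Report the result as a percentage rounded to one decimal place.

Numerator → 185
Known eligible → 185 + 15 + 107 + 37 + 24 = 368
e = 368 / (368 + 140) = 368 / 508 = 0.7244
e × U → 0.7244 × 157 = 113.73
Denominator → 368 + 113.73 = 481.73
RR3 = 185 / 481.73 = 0.3840

38.4%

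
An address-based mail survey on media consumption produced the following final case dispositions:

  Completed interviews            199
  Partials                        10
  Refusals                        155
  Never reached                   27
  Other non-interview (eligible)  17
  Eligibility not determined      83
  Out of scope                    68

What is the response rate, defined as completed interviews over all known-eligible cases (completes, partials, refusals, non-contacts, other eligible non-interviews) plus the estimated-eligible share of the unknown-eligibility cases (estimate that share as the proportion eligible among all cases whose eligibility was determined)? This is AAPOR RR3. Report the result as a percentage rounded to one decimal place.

41.5%

Top = 199
Known eligible = 199 + 10 + 155 + 27 + 17 = 408
e = 408 / (408 + 68) = 408 / 476 = 0.8571
Estimated eligible among unknowns = 0.8571 × 83 = 71.14
Denom = 408 + 71.14 = 479.14
RR3 = 199 / 479.14 = 0.4153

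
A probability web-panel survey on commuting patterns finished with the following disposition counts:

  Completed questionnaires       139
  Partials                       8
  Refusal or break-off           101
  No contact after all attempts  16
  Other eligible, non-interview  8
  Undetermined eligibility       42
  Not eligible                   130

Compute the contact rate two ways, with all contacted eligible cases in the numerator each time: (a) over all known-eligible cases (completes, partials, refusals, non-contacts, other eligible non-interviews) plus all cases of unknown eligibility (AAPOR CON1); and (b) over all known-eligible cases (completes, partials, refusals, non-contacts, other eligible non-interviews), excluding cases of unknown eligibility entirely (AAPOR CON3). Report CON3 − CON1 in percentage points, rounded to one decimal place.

12.6

Top: 139 + 8 + 101 + 8 = 256
Base: 139 + 8 + 101 + 16 + 8 + 42 = 314
CON1 = 256 / 314 = 0.8153
Base: 139 + 8 + 101 + 16 + 8 = 272
CON3 = 256 / 272 = 0.9412
Difference = 94.12 − 81.53 = 12.59 percentage points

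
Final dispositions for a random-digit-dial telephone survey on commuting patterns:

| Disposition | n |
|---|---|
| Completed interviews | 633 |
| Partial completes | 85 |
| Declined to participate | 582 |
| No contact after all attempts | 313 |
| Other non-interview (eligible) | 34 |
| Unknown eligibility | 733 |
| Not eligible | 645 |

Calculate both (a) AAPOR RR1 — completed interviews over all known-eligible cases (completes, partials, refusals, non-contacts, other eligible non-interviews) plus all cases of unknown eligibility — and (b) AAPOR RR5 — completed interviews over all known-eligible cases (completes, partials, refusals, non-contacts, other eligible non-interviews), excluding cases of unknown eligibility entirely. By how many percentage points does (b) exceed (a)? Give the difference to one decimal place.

11.8

Numerator = 633
Denom = 633 + 85 + 582 + 313 + 34 + 733 = 2380
RR1 = 633 / 2380 = 0.2660
Denom = 633 + 85 + 582 + 313 + 34 = 1647
RR5 = 633 / 1647 = 0.3843
Difference = 38.43 − 26.60 = 11.83 percentage points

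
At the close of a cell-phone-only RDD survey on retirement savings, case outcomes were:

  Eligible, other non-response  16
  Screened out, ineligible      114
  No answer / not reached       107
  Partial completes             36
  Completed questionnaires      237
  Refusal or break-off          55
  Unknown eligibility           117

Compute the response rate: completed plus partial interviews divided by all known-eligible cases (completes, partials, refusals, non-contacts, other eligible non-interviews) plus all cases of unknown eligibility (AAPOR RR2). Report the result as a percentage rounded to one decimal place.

Top = 237 + 36 = 273
Base = 237 + 36 + 55 + 107 + 16 + 117 = 568
RR2 = 273 / 568 = 0.4806

48.1%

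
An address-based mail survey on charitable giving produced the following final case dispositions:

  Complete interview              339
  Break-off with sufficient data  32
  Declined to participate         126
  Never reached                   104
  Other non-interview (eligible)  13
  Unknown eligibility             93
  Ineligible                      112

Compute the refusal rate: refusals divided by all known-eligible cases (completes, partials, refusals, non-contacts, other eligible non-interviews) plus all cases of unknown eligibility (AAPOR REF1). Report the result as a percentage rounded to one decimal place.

17.8%

Top: 126
Base: 339 + 32 + 126 + 104 + 13 + 93 = 707
REF1 = 126 / 707 = 0.1782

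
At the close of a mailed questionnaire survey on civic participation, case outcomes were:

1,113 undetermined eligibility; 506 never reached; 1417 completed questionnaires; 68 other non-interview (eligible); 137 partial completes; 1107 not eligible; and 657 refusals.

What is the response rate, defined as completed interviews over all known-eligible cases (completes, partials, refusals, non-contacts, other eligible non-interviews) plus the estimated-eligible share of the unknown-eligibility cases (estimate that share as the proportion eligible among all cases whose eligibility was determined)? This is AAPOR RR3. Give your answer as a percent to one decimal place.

Numerator = 1417
Known eligible = 1417 + 137 + 657 + 506 + 68 = 2785
e = 2785 / (2785 + 1107) = 2785 / 3892 = 0.7156
Estimated eligible among unknowns = 0.7156 × 1113 = 796.46
Denominator = 2785 + 796.46 = 3581.46
RR3 = 1417 / 3581.46 = 0.3956

39.6%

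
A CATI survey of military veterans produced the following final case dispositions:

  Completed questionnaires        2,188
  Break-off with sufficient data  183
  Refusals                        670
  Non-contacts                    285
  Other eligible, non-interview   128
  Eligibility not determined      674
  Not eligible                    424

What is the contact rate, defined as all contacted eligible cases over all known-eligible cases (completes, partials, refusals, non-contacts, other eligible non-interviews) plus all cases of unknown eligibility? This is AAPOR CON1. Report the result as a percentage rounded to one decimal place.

Numerator → 2188 + 183 + 670 + 128 = 3169
Denom → 2188 + 183 + 670 + 285 + 128 + 674 = 4128
CON1 = 3169 / 4128 = 0.7677

76.8%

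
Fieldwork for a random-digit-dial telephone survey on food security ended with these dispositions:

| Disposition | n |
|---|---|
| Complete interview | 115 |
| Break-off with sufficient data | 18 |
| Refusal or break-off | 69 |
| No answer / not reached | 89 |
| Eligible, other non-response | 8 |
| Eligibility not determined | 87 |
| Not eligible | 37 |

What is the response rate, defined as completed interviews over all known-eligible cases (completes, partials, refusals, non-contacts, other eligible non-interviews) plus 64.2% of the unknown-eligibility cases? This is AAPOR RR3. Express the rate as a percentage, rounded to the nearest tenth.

32.4%

Top → 115
Eligible (known) → 115 + 18 + 69 + 89 + 8 = 299
Eligible share of unknowns → 0.6420 × 87 = 55.85
Denominator → 299 + 55.85 = 354.85
RR3 = 115 / 354.85 = 0.3241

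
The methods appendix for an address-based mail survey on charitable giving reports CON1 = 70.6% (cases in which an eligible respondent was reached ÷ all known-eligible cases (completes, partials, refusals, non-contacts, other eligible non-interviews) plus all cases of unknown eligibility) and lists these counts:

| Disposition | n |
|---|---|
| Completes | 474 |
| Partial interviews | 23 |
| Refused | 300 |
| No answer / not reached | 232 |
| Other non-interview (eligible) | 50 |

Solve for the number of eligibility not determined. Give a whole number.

121

Numerator → 474 + 23 + 300 + 50 = 847
CON1 = 847 / D = 0.706
D = 847 / 0.706 = 1199.7
Rest of base = 1079
eligibility not determined = 1199.7 − 1079 ≈ 121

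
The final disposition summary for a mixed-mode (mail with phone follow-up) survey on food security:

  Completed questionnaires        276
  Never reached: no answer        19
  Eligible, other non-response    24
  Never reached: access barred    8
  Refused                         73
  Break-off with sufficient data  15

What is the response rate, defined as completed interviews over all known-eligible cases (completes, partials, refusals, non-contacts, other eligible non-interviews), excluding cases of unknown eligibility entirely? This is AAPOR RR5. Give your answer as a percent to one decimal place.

No answer / not reached = 19 + 8 = 27
Num: 276
Base: 276 + 15 + 73 + 27 + 24 = 415
RR5 = 276 / 415 = 0.6651

66.5%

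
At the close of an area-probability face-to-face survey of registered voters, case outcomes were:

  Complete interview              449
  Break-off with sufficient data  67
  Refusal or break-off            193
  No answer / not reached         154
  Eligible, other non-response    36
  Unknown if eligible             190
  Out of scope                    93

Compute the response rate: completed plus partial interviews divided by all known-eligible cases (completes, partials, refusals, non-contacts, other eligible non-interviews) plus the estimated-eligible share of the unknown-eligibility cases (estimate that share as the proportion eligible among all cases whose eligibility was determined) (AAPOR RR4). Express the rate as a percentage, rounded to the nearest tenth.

48.2%

Num: 449 + 67 = 516
Eligible (known): 449 + 67 + 193 + 154 + 36 = 899
e = 899 / (899 + 93) = 899 / 992 = 0.9062
Eligible share of unknowns: 0.9062 × 190 = 172.18
Denominator: 899 + 172.18 = 1071.18
RR4 = 516 / 1071.18 = 0.4817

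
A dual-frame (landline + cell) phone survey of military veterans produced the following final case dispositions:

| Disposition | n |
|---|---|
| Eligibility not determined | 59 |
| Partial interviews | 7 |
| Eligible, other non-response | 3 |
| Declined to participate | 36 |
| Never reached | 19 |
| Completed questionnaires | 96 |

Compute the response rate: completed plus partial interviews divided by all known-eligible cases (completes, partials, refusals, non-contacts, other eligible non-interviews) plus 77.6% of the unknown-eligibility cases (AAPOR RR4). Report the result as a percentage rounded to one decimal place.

Top = 96 + 7 = 103
Determined eligible = 96 + 7 + 36 + 19 + 3 = 161
Eligible share of unknowns = 0.7760 × 59 = 45.78
Denom = 161 + 45.78 = 206.78
RR4 = 103 / 206.78 = 0.4981

49.8%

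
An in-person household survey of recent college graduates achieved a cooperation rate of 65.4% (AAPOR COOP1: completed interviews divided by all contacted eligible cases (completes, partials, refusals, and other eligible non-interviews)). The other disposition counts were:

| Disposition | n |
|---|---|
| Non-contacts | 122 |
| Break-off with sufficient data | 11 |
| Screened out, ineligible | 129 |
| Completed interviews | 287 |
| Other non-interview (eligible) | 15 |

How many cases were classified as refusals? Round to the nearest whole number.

COOP1 = 287 / D = 0.654
D = 287 / 0.654 = 438.8
Other denominator terms total 313
refusals = 438.8 − 313 ≈ 126

126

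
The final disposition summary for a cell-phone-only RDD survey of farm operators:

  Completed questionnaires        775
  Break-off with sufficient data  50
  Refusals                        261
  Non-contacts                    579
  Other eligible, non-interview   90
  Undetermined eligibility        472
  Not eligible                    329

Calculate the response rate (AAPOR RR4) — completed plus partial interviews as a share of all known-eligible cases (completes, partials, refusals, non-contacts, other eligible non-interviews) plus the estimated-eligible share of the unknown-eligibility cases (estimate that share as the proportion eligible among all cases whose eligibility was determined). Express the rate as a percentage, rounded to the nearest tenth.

Numerator → 775 + 50 = 825
Determined eligible → 775 + 50 + 261 + 579 + 90 = 1755
e = 1755 / (1755 + 329) = 1755 / 2084 = 0.8421
Eligible share of unknowns → 0.8421 × 472 = 397.47
Denominator → 1755 + 397.47 = 2152.47
RR4 = 825 / 2152.47 = 0.3833

38.3%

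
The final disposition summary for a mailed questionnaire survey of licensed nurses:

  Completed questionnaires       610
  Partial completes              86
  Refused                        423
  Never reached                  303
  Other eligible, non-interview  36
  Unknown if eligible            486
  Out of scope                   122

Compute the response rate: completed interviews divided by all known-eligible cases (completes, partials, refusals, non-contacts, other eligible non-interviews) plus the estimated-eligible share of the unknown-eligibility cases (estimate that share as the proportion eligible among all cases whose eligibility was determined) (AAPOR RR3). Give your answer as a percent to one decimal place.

32.0%

Top = 610
Eligible (known) = 610 + 86 + 423 + 303 + 36 = 1458
e = 1458 / (1458 + 122) = 1458 / 1580 = 0.9228
Estimated eligible among unknowns = 0.9228 × 486 = 448.48
Base = 1458 + 448.48 = 1906.48
RR3 = 610 / 1906.48 = 0.3200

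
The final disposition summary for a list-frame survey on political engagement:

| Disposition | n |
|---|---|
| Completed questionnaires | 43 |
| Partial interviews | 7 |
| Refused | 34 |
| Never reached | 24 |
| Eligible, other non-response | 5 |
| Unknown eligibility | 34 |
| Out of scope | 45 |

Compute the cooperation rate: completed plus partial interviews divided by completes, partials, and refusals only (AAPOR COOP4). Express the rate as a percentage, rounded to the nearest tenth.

Top: 43 + 7 = 50
Denom: 43 + 7 + 34 = 84
COOP4 = 50 / 84 = 0.5952

59.5%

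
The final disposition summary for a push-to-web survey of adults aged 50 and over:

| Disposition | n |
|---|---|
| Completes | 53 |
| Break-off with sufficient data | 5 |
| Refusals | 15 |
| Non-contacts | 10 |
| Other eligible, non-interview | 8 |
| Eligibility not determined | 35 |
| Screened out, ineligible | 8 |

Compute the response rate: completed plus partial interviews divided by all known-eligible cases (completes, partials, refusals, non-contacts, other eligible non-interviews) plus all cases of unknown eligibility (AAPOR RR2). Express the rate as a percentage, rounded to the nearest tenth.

46.0%

Num: 53 + 5 = 58
Base: 53 + 5 + 15 + 10 + 8 + 35 = 126
RR2 = 58 / 126 = 0.4603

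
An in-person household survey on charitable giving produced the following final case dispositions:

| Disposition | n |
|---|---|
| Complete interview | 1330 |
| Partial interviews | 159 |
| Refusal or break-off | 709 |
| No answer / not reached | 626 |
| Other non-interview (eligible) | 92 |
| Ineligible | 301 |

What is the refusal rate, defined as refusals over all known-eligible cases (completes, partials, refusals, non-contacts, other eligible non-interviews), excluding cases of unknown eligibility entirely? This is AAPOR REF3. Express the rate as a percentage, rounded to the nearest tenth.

Num: 709
Denom: 1330 + 159 + 709 + 626 + 92 = 2916
REF3 = 709 / 2916 = 0.2431

24.3%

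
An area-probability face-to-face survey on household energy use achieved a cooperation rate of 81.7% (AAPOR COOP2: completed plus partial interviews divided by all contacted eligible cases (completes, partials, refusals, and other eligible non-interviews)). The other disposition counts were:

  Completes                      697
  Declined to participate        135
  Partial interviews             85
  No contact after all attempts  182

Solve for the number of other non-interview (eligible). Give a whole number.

40

Top: 697 + 85 = 782
COOP2 = 782 / D = 0.817
D = 782 / 0.817 = 957.2
Rest of base = 917
other non-interview (eligible) = 957.2 − 917 ≈ 40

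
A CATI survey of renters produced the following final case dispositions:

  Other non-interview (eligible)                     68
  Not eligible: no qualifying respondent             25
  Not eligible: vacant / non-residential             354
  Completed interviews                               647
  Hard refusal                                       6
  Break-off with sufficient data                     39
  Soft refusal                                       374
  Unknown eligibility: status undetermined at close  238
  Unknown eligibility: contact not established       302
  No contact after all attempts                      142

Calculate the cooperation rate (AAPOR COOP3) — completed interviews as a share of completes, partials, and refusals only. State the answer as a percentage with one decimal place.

60.7%

Refusal or break-off = 6 + 374 = 380
Unknown eligibility = 302 + 238 = 540
Screened out, ineligible = 25 + 354 = 379
Num: 647
Base: 647 + 39 + 380 = 1066
COOP3 = 647 / 1066 = 0.6069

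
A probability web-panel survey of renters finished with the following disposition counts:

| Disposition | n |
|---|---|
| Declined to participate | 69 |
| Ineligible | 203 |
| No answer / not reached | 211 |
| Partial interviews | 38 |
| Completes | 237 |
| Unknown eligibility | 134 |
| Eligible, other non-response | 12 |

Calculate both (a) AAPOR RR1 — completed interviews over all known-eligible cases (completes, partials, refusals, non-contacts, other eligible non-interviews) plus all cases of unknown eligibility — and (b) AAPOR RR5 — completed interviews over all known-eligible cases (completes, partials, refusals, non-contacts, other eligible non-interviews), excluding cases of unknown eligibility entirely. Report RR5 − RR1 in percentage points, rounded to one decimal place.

Numerator: 237
Denom: 237 + 38 + 69 + 211 + 12 + 134 = 701
RR1 = 237 / 701 = 0.3381
Denom: 237 + 38 + 69 + 211 + 12 = 567
RR5 = 237 / 567 = 0.4180
Difference = 41.80 − 33.81 = 7.99 percentage points

8.0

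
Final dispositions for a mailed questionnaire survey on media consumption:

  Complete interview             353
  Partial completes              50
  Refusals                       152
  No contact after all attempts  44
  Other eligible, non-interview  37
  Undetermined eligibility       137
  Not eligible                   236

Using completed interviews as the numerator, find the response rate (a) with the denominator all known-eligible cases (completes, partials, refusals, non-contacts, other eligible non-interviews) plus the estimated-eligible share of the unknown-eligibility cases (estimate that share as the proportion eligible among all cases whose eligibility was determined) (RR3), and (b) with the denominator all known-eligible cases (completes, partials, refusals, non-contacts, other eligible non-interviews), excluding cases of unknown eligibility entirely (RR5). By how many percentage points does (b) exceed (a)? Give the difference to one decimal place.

Num = 353
Determined eligible = 353 + 50 + 152 + 44 + 37 = 636
e = 636 / (636 + 236) = 636 / 872 = 0.7294
Estimated eligible among unknowns = 0.7294 × 137 = 99.93
Denom = 636 + 99.93 = 735.93
RR3 = 353 / 735.93 = 0.4797
Denom = 353 + 50 + 152 + 44 + 37 = 636
RR5 = 353 / 636 = 0.5550
Difference = 55.50 − 47.97 = 7.53 percentage points

7.5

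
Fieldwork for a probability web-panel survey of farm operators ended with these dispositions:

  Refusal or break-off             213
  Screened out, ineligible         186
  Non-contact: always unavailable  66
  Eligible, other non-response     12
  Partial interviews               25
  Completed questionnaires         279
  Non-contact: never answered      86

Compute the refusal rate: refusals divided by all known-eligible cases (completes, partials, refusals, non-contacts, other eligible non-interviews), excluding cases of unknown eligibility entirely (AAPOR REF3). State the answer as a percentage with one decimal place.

Non-contacts = 86 + 66 = 152
Num = 213
Denominator = 279 + 25 + 213 + 152 + 12 = 681
REF3 = 213 / 681 = 0.3128

31.3%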